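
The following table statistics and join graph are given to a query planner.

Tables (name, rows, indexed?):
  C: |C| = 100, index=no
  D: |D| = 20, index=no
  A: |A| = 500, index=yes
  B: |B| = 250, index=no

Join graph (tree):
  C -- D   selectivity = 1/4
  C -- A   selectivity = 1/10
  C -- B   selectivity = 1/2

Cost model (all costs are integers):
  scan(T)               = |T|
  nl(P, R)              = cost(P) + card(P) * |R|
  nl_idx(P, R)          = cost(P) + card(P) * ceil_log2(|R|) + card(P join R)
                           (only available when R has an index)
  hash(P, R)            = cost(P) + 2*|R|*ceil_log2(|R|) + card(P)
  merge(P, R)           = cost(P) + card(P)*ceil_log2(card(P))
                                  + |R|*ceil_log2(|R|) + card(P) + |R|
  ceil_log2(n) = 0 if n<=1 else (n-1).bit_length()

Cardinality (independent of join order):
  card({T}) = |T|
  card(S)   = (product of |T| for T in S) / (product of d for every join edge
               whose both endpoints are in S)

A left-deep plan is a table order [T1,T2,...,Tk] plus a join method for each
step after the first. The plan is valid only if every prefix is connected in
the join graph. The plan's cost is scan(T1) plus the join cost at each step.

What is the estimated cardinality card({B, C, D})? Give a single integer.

62500

Tables in S: B(250), C(100), D(20)
Edges inside S: C-D(d=4), C-B(d=2)
numerator = 250 * 100 * 20 = 500000
denominator = 4 * 2 = 8
card(S) = 500000 / 8 = 62500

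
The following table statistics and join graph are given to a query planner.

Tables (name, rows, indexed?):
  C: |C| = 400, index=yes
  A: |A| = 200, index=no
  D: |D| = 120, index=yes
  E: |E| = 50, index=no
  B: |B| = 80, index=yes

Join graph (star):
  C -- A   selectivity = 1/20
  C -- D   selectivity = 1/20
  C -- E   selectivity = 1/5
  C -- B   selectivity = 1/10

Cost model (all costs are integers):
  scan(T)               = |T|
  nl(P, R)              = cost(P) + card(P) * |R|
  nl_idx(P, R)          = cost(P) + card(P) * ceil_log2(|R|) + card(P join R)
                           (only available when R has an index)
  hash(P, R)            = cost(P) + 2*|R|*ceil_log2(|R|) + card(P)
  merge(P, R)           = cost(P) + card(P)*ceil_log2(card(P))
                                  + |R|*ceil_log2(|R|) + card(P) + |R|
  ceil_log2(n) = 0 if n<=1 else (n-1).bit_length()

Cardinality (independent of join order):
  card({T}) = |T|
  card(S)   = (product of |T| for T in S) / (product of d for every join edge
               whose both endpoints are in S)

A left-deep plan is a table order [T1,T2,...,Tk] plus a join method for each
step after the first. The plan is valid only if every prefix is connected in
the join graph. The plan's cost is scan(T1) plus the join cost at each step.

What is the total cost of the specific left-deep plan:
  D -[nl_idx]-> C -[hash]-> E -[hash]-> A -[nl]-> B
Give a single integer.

step 1: scan D: cost=120, card=120
step 2: join C via nl_idx
    card(P join C) = 120*400/(20) = 2400
    cost = 120 + 120*9 + 2400 = 3600
step 3: join E via hash
    card(P join E) = 2400*50/(5) = 24000
    cost = 3600 + 2*50*6 + 2400 = 6600
step 4: join A via hash
    card(P join A) = 24000*200/(20) = 240000
    cost = 6600 + 2*200*8 + 24000 = 33800
step 5: join B via nl
    card(P join B) = 240000*80/(10) = 1920000
    cost = 33800 + 240000*80 = 19233800

19233800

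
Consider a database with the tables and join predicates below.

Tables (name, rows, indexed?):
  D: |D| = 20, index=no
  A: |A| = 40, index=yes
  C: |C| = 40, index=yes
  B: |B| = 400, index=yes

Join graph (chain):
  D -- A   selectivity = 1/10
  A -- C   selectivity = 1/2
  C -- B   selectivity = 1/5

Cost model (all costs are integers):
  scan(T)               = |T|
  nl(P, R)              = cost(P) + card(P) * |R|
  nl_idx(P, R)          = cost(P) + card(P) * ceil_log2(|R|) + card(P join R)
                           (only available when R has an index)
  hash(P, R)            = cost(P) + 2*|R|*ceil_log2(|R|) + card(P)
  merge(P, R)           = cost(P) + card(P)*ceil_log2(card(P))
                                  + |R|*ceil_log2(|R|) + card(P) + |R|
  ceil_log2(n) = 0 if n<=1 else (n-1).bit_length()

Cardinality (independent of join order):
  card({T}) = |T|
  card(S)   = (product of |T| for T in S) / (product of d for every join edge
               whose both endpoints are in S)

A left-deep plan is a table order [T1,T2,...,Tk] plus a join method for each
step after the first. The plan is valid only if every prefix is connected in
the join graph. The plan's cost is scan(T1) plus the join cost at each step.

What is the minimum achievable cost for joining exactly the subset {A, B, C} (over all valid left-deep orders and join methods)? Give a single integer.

Selinger DP over subsets of {A,B,C}:
  {A}: scan cost=40, card=40
  {C}: scan cost=40, card=40
  {B}: scan cost=400, card=400
  {AC}: card=800; try (C,hash)→560, (A,hash)→560, (C,merge)→600, (A,merge)→600, (C,nl_idx)→1080, (A,nl_idx)→1080 …(+2); best=560 via (C,hash)
  {BC}: card=3200; try (C,hash)→1280, (B,nl_idx)→3600, (B,merge)→4320, (C,merge)→4680, (C,nl_idx)→6000, (B,hash)→7280 …(+2); best=1280 via (C,hash)
  {ABC}: card=64000; try (A,hash)→4960, (B,hash)→8560, (B,merge)→13360, (A,merge)→43160, (B,nl_idx)→71760, (A,nl_idx)→84480 …(+2); best=4960 via (A,hash)

4960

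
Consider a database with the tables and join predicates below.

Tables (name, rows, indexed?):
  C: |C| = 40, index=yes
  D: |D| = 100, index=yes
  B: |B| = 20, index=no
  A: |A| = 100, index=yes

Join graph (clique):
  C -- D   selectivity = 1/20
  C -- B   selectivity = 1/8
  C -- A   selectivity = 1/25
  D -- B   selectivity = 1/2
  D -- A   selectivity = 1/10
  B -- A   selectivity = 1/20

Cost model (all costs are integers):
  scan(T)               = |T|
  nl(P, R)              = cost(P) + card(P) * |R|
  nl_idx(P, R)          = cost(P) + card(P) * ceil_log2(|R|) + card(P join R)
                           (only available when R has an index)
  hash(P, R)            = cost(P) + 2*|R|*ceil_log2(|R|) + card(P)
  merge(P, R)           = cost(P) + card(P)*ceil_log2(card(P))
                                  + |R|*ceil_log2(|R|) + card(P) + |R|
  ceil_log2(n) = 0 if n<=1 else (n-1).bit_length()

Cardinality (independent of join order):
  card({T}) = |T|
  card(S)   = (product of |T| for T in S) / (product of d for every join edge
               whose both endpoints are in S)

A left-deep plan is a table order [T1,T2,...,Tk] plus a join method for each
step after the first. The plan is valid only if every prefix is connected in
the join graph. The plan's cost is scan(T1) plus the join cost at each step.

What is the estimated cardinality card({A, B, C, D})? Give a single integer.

5

Tables in S: A(100), B(20), C(40), D(100)
Edges inside S: C-D(d=20), C-B(d=8), C-A(d=25), D-B(d=2), D-A(d=10), B-A(d=20)
numerator = 100 * 20 * 40 * 100 = 8000000
denominator = 20 * 8 * 25 * 2 * 10 * 20 = 1600000
card(S) = 8000000 / 1600000 = 5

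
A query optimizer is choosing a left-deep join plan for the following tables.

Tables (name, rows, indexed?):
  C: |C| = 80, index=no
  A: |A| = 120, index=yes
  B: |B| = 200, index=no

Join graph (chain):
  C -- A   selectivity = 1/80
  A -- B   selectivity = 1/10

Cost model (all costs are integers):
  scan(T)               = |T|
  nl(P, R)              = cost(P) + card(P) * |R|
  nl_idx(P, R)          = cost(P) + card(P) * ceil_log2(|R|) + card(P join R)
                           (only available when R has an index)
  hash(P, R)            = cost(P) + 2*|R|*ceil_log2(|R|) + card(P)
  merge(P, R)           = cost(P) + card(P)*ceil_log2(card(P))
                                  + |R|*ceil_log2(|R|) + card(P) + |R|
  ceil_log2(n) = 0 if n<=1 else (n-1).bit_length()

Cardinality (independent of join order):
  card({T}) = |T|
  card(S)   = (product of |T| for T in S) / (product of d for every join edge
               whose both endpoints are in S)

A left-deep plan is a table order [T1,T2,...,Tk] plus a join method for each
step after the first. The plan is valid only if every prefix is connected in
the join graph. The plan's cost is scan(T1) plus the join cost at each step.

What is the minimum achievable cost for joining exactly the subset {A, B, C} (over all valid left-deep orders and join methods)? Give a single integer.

3520

Selinger DP over subsets of {A,B,C}:
  {C}: scan cost=80, card=80
  {A}: scan cost=120, card=120
  {B}: scan cost=200, card=200
  {AC}: card=120; try (A,nl_idx)→760, (C,hash)→1360, (A,merge)→1680, (C,merge)→1720, (A,hash)→1840, (A,nl)→9680 …(+1); best=760 via (A,nl_idx)
  {AB}: card=2400; try (A,hash)→2080, (B,merge)→2880, (A,merge)→2960, (B,hash)→3440, (A,nl_idx)→4000, (B,nl)→24120 …(+1); best=2080 via (A,hash)
  {ABC}: card=2400; try (B,merge)→3520, (B,hash)→4080, (C,hash)→5600, (B,nl)→24760, (C,merge)→33920, (C,nl)→194080; best=3520 via (B,merge)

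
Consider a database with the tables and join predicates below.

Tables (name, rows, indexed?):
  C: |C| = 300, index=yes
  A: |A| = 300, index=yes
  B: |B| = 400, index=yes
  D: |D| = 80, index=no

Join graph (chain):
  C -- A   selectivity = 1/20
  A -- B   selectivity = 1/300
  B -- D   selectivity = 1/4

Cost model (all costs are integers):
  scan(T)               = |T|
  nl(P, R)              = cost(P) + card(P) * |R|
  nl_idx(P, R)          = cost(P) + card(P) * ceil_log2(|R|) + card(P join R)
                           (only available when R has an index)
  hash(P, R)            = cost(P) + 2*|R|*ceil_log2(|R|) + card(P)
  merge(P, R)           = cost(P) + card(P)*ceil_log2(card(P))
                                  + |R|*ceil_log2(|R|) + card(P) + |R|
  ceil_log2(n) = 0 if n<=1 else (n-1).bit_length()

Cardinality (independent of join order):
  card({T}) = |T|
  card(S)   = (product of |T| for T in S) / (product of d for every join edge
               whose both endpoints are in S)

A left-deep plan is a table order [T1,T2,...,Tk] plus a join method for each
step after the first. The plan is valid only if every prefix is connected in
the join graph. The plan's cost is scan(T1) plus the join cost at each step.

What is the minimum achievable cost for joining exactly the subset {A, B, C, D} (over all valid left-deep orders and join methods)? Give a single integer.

Selinger DP over subsets of {A,B,C,D}:
  {C}: scan cost=300, card=300
  {A}: scan cost=300, card=300
  {B}: scan cost=400, card=400
  {D}: scan cost=80, card=80
  {AC}: card=4500; try (C,hash)→6000, (A,hash)→6000, (C,merge)→6300, (A,merge)→6300, (C,nl_idx)→7500, (A,nl_idx)→7500 …(+2); best=6000 via (C,hash)
  {AB}: card=400; try (B,nl_idx)→3400, (A,nl_idx)→4400, (A,hash)→6200, (B,merge)→7300, (A,merge)→7400, (B,hash)→7800 …(+2); best=3400 via (B,nl_idx)
  {BD}: card=8000; try (D,hash)→1920, (B,merge)→4720, (D,merge)→5040, (B,hash)→7360, (B,nl_idx)→8800, (B,nl)→32080 …(+1); best=1920 via (D,hash)
  {ABC}: card=6000; try (C,hash)→9200, (C,merge)→10400, (C,nl_idx)→13000, (B,hash)→17700, (B,nl_idx)→52500, (B,merge)→73000 …(+2); best=9200 via (C,hash)
  {ABD}: card=8000; try (D,hash)→4920, (D,merge)→8040, (A,hash)→15320, (D,nl)→35400, (A,nl_idx)→81920, (A,merge)→116920 …(+1); best=4920 via (D,hash)
  {ABCD}: card=120000; try (D,hash)→16320, (C,hash)→18320, (D,merge)→93840, (C,merge)→119920, (C,nl_idx)→196920, (D,nl)→489200 …(+1); best=16320 via (D,hash)

16320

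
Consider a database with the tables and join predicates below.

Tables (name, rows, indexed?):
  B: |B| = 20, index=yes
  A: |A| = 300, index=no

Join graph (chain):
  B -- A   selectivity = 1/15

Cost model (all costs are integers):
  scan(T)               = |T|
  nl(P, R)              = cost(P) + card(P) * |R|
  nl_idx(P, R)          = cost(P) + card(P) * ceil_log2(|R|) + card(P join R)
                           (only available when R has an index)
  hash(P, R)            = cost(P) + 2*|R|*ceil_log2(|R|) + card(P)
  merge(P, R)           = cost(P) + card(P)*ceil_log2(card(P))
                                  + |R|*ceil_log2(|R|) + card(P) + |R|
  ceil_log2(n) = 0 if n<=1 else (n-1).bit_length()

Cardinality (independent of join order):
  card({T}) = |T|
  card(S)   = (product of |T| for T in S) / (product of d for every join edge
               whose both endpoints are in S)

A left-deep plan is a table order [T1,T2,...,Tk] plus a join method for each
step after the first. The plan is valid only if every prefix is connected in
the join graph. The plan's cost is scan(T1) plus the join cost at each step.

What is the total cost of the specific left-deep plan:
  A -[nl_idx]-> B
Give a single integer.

step 1: scan A: cost=300, card=300
step 2: join B via nl_idx
    card(P join B) = 300*20/(15) = 400
    cost = 300 + 300*5 + 400 = 2200

2200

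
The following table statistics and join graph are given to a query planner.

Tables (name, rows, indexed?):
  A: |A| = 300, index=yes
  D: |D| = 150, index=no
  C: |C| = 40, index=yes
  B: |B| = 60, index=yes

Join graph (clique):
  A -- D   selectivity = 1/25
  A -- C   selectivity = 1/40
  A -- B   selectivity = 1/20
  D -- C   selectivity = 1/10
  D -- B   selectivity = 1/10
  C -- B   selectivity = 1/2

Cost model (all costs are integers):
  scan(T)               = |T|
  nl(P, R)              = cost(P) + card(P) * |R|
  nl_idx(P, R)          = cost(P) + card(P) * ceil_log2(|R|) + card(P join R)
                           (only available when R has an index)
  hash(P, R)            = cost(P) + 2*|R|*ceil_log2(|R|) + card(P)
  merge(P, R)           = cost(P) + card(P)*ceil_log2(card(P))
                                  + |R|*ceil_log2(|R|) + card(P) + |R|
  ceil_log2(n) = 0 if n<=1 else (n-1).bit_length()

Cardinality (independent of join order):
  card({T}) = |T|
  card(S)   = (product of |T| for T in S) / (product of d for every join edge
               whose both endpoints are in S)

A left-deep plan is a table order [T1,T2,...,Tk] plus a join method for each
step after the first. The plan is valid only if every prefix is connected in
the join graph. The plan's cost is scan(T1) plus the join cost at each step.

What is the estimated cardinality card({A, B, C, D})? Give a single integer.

Tables in S: A(300), B(60), C(40), D(150)
Edges inside S: A-D(d=25), A-C(d=40), A-B(d=20), D-C(d=10), D-B(d=10), C-B(d=2)
numerator = 300 * 60 * 40 * 150 = 108000000
denominator = 25 * 40 * 20 * 10 * 10 * 2 = 4000000
card(S) = 108000000 / 4000000 = 27

27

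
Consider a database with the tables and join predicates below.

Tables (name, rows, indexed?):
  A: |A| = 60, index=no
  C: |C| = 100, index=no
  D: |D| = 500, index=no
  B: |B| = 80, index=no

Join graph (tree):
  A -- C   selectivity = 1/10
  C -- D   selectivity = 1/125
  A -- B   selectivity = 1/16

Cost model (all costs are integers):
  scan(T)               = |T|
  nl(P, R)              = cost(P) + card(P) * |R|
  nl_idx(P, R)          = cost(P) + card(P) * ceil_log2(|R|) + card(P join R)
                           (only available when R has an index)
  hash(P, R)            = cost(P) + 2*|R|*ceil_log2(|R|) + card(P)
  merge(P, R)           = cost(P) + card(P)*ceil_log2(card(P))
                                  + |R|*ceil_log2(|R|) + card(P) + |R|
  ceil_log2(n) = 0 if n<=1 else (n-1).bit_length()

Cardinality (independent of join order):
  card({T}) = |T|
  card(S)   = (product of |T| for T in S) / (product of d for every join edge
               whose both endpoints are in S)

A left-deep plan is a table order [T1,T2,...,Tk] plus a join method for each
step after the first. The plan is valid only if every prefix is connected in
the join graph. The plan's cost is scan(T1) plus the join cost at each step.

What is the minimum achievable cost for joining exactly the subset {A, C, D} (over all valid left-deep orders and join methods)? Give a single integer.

Selinger DP over subsets of {A,C,D}:
  {A}: scan cost=60, card=60
  {C}: scan cost=100, card=100
  {D}: scan cost=500, card=500
  {AC}: card=600; try (A,hash)→920, (C,merge)→1280, (A,merge)→1320, (C,hash)→1520, (C,nl)→6060, (A,nl)→6100; best=920 via (A,hash)
  {CD}: card=400; try (C,hash)→2400, (D,merge)→5900, (C,merge)→6300, (D,hash)→9200, (D,nl)→50100, (C,nl)→50500; best=2400 via (C,hash)
  {ACD}: card=2400; try (A,hash)→3520, (A,merge)→6820, (D,hash)→10520, (D,merge)→12520, (A,nl)→26400, (D,nl)→300920; best=3520 via (A,hash)

3520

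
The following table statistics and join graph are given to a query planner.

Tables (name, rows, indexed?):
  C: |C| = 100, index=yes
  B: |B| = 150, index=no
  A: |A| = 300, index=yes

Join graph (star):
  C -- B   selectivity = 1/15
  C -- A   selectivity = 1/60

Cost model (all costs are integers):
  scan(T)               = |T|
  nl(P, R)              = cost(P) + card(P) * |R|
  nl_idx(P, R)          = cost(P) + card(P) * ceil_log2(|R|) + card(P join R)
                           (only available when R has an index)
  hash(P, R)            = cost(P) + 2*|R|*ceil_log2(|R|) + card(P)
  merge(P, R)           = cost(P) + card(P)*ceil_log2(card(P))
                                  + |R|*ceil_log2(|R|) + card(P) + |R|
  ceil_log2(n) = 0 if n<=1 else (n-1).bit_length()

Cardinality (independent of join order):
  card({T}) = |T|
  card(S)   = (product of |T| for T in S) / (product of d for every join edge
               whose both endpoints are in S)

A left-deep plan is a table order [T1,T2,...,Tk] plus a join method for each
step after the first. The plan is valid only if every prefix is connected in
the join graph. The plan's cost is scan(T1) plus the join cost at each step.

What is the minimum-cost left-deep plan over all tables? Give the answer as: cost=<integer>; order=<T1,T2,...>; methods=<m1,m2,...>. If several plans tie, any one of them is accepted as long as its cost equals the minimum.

cost=4400; order=C,A,B; methods=nl_idx,hash

Selinger DP (subsets sized 1..n):
  {C}: scan cost=100, card=100
  {B}: scan cost=150, card=150
  {A}: scan cost=300, card=300
  {BC}: card=1000; try (C,hash)→1700, (C,nl_idx)→2200, (B,merge)→2250, (C,merge)→2300, (B,hash)→2600, (B,nl)→15100 …(+1); best=1700 via (C,hash)
  {AC}: card=500; try (A,nl_idx)→1500, (C,hash)→2000, (C,nl_idx)→2900, (A,merge)→3900, (C,merge)→4100, (A,hash)→5600 …(+2); best=1500 via (A,nl_idx)
  {ABC}: card=5000; try (B,hash)→4400, (B,merge)→7850, (A,hash)→8100, (A,merge)→15700, (A,nl_idx)→15700, (B,nl)→76500 …(+1); best=4400 via (B,hash)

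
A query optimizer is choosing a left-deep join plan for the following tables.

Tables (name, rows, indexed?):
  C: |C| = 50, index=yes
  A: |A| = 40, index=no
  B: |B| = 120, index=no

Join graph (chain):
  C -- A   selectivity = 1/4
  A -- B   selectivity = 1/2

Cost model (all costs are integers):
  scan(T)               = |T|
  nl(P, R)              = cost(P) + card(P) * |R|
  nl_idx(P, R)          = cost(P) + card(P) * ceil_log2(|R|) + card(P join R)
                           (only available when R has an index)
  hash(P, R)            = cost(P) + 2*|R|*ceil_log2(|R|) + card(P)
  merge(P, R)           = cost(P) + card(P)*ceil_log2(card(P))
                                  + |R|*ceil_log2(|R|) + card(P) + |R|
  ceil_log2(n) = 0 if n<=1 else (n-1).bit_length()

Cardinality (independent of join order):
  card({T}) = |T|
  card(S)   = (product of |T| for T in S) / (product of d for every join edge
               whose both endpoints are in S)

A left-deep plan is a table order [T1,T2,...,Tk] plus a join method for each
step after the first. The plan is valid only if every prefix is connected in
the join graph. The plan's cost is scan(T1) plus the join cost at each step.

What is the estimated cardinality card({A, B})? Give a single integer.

2400

Tables in S: A(40), B(120)
Edges inside S: A-B(d=2)
numerator = 40 * 120 = 4800
denominator = 2 = 2
card(S) = 4800 / 2 = 2400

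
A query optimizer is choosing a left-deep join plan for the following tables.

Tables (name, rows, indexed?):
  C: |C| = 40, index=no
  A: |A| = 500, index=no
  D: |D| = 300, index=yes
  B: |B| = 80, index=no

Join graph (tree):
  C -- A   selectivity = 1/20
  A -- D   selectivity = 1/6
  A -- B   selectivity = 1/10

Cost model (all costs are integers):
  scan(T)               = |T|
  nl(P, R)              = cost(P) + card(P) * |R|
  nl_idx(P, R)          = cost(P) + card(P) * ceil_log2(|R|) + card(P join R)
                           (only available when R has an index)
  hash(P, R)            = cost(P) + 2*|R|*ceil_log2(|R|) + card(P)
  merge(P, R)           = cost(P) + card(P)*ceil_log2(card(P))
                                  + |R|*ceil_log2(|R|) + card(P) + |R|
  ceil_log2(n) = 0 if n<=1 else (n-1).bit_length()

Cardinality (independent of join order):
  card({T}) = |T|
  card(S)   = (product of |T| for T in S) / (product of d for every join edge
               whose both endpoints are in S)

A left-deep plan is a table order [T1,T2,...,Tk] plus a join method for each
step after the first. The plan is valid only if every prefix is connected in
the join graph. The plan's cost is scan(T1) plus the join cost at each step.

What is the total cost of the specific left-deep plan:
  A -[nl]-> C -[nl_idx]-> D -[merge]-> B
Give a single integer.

step 1: scan A: cost=500, card=500
step 2: join C via nl
    card(P join C) = 500*40/(20) = 1000
    cost = 500 + 500*40 = 20500
step 3: join D via nl_idx
    card(P join D) = 1000*300/(6) = 50000
    cost = 20500 + 1000*9 + 50000 = 79500
step 4: join B via merge
    card(P join B) = 50000*80/(10) = 400000
    cost = 79500 + 50000*16 + 80*7 + 50000 + 80 = 930140

930140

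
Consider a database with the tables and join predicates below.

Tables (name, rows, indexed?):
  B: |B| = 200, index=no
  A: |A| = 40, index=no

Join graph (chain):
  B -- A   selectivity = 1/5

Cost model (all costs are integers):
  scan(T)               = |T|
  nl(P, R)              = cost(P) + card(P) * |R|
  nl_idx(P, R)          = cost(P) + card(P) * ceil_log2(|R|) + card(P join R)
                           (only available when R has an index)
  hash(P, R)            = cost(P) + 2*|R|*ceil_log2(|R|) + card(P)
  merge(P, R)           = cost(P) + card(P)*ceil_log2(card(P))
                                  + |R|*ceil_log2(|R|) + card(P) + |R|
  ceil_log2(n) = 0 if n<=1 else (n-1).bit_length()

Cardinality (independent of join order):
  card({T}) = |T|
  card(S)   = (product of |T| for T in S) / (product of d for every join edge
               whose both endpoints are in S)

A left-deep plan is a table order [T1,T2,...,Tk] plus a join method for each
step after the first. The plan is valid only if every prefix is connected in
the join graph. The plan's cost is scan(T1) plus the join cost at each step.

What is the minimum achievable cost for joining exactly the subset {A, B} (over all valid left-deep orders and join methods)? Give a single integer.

880

Selinger DP over subsets of {A,B}:
  {B}: scan cost=200, card=200
  {A}: scan cost=40, card=40
  {AB}: card=1600; try (A,hash)→880, (B,merge)→2120, (A,merge)→2280, (B,hash)→3280, (B,nl)→8040, (A,nl)→8200; best=880 via (A,hash)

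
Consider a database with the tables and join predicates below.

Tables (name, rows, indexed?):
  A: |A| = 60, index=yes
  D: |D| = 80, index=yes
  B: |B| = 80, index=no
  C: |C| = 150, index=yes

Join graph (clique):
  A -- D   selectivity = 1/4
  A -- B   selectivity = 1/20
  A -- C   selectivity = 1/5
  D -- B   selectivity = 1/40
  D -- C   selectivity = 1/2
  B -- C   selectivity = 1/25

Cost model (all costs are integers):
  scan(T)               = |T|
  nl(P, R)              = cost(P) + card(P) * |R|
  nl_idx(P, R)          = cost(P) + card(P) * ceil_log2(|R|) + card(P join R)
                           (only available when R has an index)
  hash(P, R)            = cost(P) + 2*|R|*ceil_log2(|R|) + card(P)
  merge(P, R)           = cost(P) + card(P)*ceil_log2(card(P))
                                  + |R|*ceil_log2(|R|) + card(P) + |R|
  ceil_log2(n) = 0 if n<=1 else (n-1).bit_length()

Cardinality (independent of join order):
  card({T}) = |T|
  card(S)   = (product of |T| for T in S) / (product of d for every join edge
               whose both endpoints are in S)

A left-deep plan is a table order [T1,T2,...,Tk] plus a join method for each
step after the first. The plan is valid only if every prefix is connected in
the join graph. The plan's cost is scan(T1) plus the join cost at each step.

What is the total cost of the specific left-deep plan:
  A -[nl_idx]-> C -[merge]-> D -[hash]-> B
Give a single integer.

43700

step 1: scan A: cost=60, card=60
step 2: join C via nl_idx
    card(P join C) = 60*150/(5) = 1800
    cost = 60 + 60*8 + 1800 = 2340
step 3: join D via merge
    card(P join D) = 1800*80/(4*2) = 18000
    cost = 2340 + 1800*11 + 80*7 + 1800 + 80 = 24580
step 4: join B via hash
    card(P join B) = 18000*80/(20*40*25) = 72
    cost = 24580 + 2*80*7 + 18000 = 43700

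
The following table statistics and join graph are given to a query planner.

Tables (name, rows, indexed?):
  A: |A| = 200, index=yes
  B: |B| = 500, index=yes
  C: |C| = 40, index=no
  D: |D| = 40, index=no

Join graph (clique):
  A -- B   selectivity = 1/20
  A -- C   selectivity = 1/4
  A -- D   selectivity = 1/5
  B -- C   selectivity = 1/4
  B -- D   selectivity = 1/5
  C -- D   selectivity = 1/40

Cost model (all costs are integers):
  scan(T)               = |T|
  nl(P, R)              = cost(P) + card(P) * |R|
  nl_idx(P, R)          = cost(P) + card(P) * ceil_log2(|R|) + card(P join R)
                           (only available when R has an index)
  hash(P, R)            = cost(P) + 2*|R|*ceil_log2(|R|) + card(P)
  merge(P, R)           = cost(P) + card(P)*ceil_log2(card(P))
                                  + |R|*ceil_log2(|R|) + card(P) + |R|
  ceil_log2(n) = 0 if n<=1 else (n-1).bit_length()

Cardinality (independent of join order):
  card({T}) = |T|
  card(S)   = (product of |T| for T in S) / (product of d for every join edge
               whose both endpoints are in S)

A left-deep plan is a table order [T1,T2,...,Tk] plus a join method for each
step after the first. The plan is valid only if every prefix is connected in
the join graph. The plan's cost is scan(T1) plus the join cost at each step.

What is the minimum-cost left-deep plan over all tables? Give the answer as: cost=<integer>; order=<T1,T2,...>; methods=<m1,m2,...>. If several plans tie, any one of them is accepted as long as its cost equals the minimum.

Selinger DP (subsets sized 1..n):
  {A}: scan cost=200, card=200
  {B}: scan cost=500, card=500
  {C}: scan cost=40, card=40
  {D}: scan cost=40, card=40
  {AB}: card=5000; try (A,hash)→4200, (B,merge)→7000, (B,nl_idx)→7000, (A,merge)→7300, (B,hash)→9400, (A,nl_idx)→9500 …(+2); best=4200 via (A,hash)
  {AC}: card=2000; try (C,hash)→880, (A,merge)→2120, (C,merge)→2280, (A,nl_idx)→2360, (A,hash)→3280, (A,nl)→8040 …(+1); best=880 via (C,hash)
  {AD}: card=1600; try (D,hash)→880, (A,nl_idx)→1960, (A,merge)→2120, (D,merge)→2280, (A,hash)→3280, (A,nl)→8040 …(+1); best=880 via (D,hash)
  {BC}: card=5000; try (C,hash)→1480, (B,merge)→5320, (B,nl_idx)→5400, (C,merge)→5780, (B,hash)→9080, (B,nl)→20040 …(+1); best=1480 via (C,hash)
  {BD}: card=4000; try (D,hash)→1480, (B,nl_idx)→4400, (B,merge)→5320, (D,merge)→5780, (B,hash)→9080, (B,nl)→20040 …(+1); best=1480 via (D,hash)
  {CD}: card=40; try (D,hash)→560, (C,hash)→560, (D,merge)→600, (C,merge)→600, (D,nl)→1640, (C,nl)→1640; best=560 via (D,hash)
  {ABC}: card=12500; try (C,hash)→9680, (A,hash)→9680, (B,hash)→11880, (B,merge)→29880, (B,nl_idx)→31380, (A,nl_idx)→53980 …(+5); best=9680 via (C,hash)
  {ABD}: card=8000; try (A,hash)→8680, (D,hash)→9680, (B,hash)→11480, (B,nl_idx)→23280, (B,merge)→25080, (A,nl_idx)→41480 …(+5); best=8680 via (A,hash)
  {ACD}: card=400; try (A,nl_idx)→1280, (A,merge)→2640, (C,hash)→2960, (D,hash)→3360, (A,hash)→3800, (A,nl)→8560 …(+4); best=1280 via (A,nl_idx)
  {BCD}: card=1000; try (B,nl_idx)→1920, (B,merge)→5840, (C,hash)→5960, (D,hash)→6960, (B,hash)→9600, (B,nl)→20560 …(+4); best=1920 via (B,nl_idx)
  {ABCD}: card=500; try (B,nl_idx)→5380, (A,hash)→6120, (B,merge)→10280, (A,nl_idx)→10420, (B,hash)→10680, (A,merge)→14720 …(+8); best=5380 via (B,nl_idx)

cost=5380; order=C,D,A,B; methods=hash,nl_idx,nl_idx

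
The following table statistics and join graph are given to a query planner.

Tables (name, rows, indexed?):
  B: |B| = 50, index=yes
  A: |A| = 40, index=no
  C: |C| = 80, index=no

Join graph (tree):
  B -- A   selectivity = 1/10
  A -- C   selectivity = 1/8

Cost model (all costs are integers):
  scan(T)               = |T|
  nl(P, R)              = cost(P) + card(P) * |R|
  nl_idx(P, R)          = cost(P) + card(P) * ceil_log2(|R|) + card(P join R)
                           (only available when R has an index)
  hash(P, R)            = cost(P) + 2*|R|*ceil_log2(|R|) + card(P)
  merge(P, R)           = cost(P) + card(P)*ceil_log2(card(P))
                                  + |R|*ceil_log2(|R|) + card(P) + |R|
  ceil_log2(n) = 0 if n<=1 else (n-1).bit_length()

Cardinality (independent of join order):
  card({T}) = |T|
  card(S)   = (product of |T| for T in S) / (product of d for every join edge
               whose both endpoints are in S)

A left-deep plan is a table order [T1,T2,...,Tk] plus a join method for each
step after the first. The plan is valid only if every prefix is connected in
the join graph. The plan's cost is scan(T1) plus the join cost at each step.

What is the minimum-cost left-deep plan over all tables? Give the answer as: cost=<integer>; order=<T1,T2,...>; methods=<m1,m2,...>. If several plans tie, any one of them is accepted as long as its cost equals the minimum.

Selinger DP (subsets sized 1..n):
  {B}: scan cost=50, card=50
  {A}: scan cost=40, card=40
  {C}: scan cost=80, card=80
  {AB}: card=200; try (B,nl_idx)→480, (A,hash)→580, (B,merge)→670, (B,hash)→680, (A,merge)→680, (B,nl)→2040 …(+1); best=480 via (B,nl_idx)
  {AC}: card=400; try (A,hash)→640, (C,merge)→960, (A,merge)→1000, (C,hash)→1200, (C,nl)→3240, (A,nl)→3280; best=640 via (A,hash)
  {ABC}: card=2000; try (B,hash)→1640, (C,hash)→1800, (C,merge)→2920, (B,merge)→4990, (B,nl_idx)→5040, (C,nl)→16480 …(+1); best=1640 via (B,hash)

cost=1640; order=C,A,B; methods=hash,hash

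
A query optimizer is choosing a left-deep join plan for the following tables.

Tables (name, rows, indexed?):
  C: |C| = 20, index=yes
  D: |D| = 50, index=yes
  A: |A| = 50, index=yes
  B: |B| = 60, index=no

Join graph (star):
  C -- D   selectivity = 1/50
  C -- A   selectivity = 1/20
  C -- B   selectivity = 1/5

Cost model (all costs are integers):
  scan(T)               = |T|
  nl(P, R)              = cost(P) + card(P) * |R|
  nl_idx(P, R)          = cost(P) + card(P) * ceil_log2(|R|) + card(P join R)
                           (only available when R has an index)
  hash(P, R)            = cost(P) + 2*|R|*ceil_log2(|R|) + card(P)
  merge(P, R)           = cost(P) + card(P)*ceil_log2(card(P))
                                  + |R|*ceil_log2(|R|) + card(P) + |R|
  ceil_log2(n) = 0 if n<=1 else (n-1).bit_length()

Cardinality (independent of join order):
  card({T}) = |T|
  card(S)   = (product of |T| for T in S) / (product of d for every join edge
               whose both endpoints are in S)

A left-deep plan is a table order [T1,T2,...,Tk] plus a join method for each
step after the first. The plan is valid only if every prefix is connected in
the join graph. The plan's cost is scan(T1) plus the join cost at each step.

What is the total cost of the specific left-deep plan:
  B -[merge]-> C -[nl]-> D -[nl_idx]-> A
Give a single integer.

14640

step 1: scan B: cost=60, card=60
step 2: join C via merge
    card(P join C) = 60*20/(5) = 240
    cost = 60 + 60*6 + 20*5 + 60 + 20 = 600
step 3: join D via nl
    card(P join D) = 240*50/(50) = 240
    cost = 600 + 240*50 = 12600
step 4: join A via nl_idx
    card(P join A) = 240*50/(20) = 600
    cost = 12600 + 240*6 + 600 = 14640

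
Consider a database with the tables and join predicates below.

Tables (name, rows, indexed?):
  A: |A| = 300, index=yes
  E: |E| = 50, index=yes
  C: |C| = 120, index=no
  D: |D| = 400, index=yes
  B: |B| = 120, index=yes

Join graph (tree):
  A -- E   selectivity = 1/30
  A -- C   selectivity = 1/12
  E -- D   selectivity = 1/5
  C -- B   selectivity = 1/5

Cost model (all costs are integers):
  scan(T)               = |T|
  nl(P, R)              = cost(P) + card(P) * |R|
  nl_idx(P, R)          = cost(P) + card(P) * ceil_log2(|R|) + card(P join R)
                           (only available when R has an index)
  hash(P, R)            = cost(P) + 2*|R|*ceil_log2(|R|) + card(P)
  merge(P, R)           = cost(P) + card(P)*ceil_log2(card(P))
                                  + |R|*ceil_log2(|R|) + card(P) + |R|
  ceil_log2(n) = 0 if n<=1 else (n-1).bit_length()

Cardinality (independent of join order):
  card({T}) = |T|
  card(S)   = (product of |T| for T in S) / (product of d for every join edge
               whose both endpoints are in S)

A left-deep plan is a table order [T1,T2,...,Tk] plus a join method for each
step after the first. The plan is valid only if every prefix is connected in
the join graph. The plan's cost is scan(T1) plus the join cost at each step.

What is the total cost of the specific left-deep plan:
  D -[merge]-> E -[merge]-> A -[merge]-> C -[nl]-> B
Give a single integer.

48740710

step 1: scan D: cost=400, card=400
step 2: join E via merge
    card(P join E) = 400*50/(5) = 4000
    cost = 400 + 400*9 + 50*6 + 400 + 50 = 4750
step 3: join A via merge
    card(P join A) = 4000*300/(30) = 40000
    cost = 4750 + 4000*12 + 300*9 + 4000 + 300 = 59750
step 4: join C via merge
    card(P join C) = 40000*120/(12) = 400000
    cost = 59750 + 40000*16 + 120*7 + 40000 + 120 = 740710
step 5: join B via nl
    card(P join B) = 400000*120/(5) = 9600000
    cost = 740710 + 400000*120 = 48740710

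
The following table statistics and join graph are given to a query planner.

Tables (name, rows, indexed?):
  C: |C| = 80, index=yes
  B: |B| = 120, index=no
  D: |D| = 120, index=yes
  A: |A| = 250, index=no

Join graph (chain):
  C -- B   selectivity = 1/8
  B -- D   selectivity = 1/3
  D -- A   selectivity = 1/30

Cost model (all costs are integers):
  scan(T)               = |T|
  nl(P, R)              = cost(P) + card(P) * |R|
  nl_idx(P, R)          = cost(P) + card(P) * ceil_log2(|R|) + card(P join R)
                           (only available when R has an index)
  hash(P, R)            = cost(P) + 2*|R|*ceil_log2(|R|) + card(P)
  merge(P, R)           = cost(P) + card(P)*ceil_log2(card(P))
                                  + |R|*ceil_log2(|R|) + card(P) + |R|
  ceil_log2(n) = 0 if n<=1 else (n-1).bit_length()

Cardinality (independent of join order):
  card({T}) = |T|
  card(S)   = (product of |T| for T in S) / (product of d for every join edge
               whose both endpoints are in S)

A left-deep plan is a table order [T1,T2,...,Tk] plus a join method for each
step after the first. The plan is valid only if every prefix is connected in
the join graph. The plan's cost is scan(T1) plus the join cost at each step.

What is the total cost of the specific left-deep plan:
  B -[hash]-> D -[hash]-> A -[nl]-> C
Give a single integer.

step 1: scan B: cost=120, card=120
step 2: join D via hash
    card(P join D) = 120*120/(3) = 4800
    cost = 120 + 2*120*7 + 120 = 1920
step 3: join A via hash
    card(P join A) = 4800*250/(30) = 40000
    cost = 1920 + 2*250*8 + 4800 = 10720
step 4: join C via nl
    card(P join C) = 40000*80/(8) = 400000
    cost = 10720 + 40000*80 = 3210720

3210720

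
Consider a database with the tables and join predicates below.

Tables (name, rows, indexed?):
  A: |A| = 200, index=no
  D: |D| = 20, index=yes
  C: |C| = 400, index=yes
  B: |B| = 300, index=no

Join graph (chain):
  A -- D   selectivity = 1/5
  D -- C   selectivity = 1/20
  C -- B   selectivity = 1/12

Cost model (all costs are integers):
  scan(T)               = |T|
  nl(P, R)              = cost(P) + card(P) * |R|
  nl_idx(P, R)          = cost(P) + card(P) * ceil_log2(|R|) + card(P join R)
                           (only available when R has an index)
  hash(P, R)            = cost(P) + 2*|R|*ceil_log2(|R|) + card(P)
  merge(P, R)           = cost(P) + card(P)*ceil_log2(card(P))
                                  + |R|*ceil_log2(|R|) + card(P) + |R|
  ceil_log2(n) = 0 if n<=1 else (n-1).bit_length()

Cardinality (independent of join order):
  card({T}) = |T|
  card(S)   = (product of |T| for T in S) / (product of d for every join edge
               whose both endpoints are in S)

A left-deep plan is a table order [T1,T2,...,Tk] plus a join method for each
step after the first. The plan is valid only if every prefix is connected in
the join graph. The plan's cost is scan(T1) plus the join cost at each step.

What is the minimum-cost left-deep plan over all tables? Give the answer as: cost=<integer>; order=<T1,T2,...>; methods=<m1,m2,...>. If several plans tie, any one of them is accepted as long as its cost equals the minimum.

cost=19600; order=D,C,B,A; methods=nl_idx,hash,hash

Selinger DP (subsets sized 1..n):
  {A}: scan cost=200, card=200
  {D}: scan cost=20, card=20
  {C}: scan cost=400, card=400
  {B}: scan cost=300, card=300
  {AD}: card=800; try (D,hash)→600, (A,merge)→1940, (D,nl_idx)→2000, (D,merge)→2120, (A,hash)→3240, (A,nl)→4020 …(+1); best=600 via (D,hash)
  {CD}: card=400; try (C,nl_idx)→600, (D,hash)→1000, (D,nl_idx)→2800, (C,merge)→4140, (D,merge)→4520, (C,hash)→7240 …(+2); best=600 via (C,nl_idx)
  {BC}: card=10000; try (B,hash)→6200, (C,merge)→7300, (B,merge)→7400, (C,hash)→7800, (C,nl_idx)→13000, (C,nl)→120300 …(+1); best=6200 via (B,hash)
  {ACD}: card=16000; try (A,hash)→4200, (A,merge)→6400, (C,hash)→8600, (C,merge)→13400, (C,nl_idx)→23800, (A,nl)→80600 …(+1); best=4200 via (A,hash)
  {BCD}: card=10000; try (B,hash)→6400, (B,merge)→7600, (D,hash)→16400, (D,nl_idx)→66200, (B,nl)→120600, (D,merge)→156320 …(+1); best=6400 via (B,hash)
  {ABCD}: card=400000; try (A,hash)→19600, (B,hash)→25600, (A,merge)→158200, (B,merge)→247200, (A,nl)→2006400, (B,nl)→4804200; best=19600 via (A,hash)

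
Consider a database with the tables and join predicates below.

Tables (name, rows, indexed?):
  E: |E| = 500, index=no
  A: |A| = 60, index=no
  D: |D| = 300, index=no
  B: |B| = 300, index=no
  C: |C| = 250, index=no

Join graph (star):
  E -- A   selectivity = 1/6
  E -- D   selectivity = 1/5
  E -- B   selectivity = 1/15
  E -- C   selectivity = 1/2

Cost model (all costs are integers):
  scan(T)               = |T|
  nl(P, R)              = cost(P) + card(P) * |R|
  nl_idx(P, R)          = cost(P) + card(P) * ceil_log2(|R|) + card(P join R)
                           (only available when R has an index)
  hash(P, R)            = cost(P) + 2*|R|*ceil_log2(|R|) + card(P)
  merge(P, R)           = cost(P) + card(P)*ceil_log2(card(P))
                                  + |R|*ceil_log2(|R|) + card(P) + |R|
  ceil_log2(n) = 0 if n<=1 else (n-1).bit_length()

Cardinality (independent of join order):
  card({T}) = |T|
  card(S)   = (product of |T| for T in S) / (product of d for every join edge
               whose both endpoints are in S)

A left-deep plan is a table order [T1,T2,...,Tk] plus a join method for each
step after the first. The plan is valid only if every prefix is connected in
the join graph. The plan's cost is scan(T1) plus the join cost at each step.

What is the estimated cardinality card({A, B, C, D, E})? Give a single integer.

750000000

Tables in S: A(60), B(300), C(250), D(300), E(500)
Edges inside S: E-A(d=6), E-D(d=5), E-B(d=15), E-C(d=2)
numerator = 60 * 300 * 250 * 300 * 500 = 675000000000
denominator = 6 * 5 * 15 * 2 = 900
card(S) = 675000000000 / 900 = 750000000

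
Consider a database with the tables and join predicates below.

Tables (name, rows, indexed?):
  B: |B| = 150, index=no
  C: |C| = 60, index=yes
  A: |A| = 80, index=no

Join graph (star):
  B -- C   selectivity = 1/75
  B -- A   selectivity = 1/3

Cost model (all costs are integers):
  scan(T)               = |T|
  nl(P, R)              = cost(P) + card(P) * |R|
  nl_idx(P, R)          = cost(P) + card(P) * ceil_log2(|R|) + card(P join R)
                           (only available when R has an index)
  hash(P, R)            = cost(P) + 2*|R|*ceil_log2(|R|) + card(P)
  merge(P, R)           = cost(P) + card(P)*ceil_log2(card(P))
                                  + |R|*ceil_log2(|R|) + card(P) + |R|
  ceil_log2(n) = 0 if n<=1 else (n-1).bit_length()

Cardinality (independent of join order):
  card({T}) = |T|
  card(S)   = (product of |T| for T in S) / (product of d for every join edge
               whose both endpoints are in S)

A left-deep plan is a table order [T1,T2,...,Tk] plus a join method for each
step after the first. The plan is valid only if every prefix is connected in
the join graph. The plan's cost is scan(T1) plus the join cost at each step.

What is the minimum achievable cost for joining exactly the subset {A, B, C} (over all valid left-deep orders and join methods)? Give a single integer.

2260

Selinger DP over subsets of {A,B,C}:
  {B}: scan cost=150, card=150
  {C}: scan cost=60, card=60
  {A}: scan cost=80, card=80
  {BC}: card=120; try (C,hash)→1020, (C,nl_idx)→1170, (B,merge)→1830, (C,merge)→1920, (B,hash)→2520, (B,nl)→9060 …(+1); best=1020 via (C,hash)
  {AB}: card=4000; try (A,hash)→1420, (B,merge)→2070, (A,merge)→2140, (B,hash)→2560, (B,nl)→12080, (A,nl)→12150; best=1420 via (A,hash)
  {ABC}: card=3200; try (A,hash)→2260, (A,merge)→2620, (C,hash)→6140, (A,nl)→10620, (C,nl_idx)→28620, (C,merge)→53840 …(+1); best=2260 via (A,hash)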